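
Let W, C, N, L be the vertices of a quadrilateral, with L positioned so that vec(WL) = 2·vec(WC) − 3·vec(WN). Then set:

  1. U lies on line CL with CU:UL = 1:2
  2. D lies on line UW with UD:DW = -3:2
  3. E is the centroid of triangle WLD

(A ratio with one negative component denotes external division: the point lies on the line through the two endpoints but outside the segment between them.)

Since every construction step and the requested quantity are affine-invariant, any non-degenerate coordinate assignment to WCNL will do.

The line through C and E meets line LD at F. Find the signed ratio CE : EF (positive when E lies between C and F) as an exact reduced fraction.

CE:EF = 23/4

Work in coordinates with W = (0, 0), C = (1, 0), N = (0, 1), L = (2, -3).
1. U lies on line CL with CU:UL = 1:2 ⇒ U = (4/3, -1)
2. D lies on line UW with UD:DW = -3:2 ⇒ D = (-8/3, 2)
3. E is the centroid of triangle WLD ⇒ E = (-2/9, -1/3)
line CE meets LD at F = (-10/23, -9/23)
E = C + t·(F−C) with t = 23/27, so CE:EF = 23/27:4/27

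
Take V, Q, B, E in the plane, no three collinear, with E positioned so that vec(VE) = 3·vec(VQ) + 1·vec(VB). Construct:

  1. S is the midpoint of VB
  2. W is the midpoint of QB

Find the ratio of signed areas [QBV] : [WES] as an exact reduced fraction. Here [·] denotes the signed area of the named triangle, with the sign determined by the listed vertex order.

Set V = (0, 0), Q = (1, 0), B = (0, 1), E = (3, 1); any affine frame gives the same invariant.
1. S is the midpoint of VB ⇒ S = (0, 1/2)
2. W is the midpoint of QB ⇒ W = (1/2, 1/2)
2·[QBV] = 1, 2·[WES] = 1/4
[QBV]:[WES] = 1:1/4 = 4

[QBV]:[WES] = 4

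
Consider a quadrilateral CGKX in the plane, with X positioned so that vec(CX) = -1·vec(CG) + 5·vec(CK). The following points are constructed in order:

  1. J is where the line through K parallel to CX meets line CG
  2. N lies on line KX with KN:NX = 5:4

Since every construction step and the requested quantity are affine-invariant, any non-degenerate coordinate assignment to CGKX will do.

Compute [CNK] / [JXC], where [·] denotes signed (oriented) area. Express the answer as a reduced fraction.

Assign C = (0, 0), G = (1, 0), K = (0, 1), X = (-1, 5) — the answer is frame-independent, so this choice is without loss of generality.
1. J is where the line through K parallel to CX meets line CG ⇒ J = (1/5, 0)
2. N lies on line KX with KN:NX = 5:4 ⇒ N = (-5/9, 29/9)
2·[CNK] = -5/9, 2·[JXC] = 1
[CNK]:[JXC] = -5/9:1 = -5/9

[CNK]:[JXC] = -5/9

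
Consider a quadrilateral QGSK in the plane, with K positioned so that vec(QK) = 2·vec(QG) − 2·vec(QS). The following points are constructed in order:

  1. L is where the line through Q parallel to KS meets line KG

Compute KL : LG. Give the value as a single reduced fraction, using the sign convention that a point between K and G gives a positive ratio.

Choose coordinates Q = (0, 0), G = (1, 0), S = (0, 1), K = (2, -2).
1. L is where the line through Q parallel to KS meets line KG ⇒ L = (4, -6)
L = K + t·(G−K) with t = -2, so KL:LG = t:(1−t) = -2:3

KL:LG = -2/3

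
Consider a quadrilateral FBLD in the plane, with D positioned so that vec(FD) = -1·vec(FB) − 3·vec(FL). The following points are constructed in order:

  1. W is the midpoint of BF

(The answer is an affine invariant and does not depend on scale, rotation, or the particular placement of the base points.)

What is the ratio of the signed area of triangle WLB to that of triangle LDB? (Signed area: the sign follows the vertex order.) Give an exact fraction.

Set F = (0, 0), B = (1, 0), L = (0, 1), D = (-1, -3); any affine frame gives the same invariant.
1. W is the midpoint of BF ⇒ W = (1/2, 0)
2·[WLB] = -1/2, 2·[LDB] = 5
[WLB]:[LDB] = -1/2:5 = -1/10

[WLB]:[LDB] = -1/10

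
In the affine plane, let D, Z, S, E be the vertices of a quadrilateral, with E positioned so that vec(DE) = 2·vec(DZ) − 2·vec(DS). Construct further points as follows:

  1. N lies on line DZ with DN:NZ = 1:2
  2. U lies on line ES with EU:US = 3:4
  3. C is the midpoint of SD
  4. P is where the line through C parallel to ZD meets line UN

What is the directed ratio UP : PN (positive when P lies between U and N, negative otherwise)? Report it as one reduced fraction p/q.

Work in coordinates with D = (0, 0), Z = (1, 0), S = (0, 1), E = (2, -2).
1. N lies on line DZ with DN:NZ = 1:2 ⇒ N = (1/3, 0)
2. U lies on line ES with EU:US = 3:4 ⇒ U = (8/7, -5/7)
3. C is the midpoint of SD ⇒ C = (0, 1/2)
4. P is where the line through C parallel to ZD meets line UN ⇒ P = (-7/30, 1/2)
P = U + t·(N−U) with t = 17/10, so UP:PN = t:(1−t) = 17/10:-7/10

UP:PN = -17/7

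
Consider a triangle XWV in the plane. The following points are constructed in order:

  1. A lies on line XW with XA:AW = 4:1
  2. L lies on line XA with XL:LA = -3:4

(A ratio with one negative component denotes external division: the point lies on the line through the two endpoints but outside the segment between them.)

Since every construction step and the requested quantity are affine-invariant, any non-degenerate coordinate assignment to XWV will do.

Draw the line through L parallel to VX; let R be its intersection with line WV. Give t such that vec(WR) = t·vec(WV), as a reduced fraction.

Set X = (0, 0), W = (1, 0), V = (0, 1); any affine frame gives the same invariant.
1. A lies on line XW with XA:AW = 4:1 ⇒ A = (4/5, 0)
2. L lies on line XA with XL:LA = -3:4 ⇒ L = (-12/5, 0)
through L parallel to VX: direction (0, -1); meets WV at R = (-12/5, 17/5)
R = W + t·(V−W) with t = 17/5

t = 17/5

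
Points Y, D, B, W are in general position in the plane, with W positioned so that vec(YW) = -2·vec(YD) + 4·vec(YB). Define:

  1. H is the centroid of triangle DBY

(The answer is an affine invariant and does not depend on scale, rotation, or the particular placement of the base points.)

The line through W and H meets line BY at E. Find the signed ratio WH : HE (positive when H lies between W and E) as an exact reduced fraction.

WH:HE = -7

Choose coordinates Y = (0, 0), D = (1, 0), B = (0, 1), W = (-2, 4).
1. H is the centroid of triangle DBY ⇒ H = (1/3, 1/3)
line WH meets BY at E = (0, 6/7)
H = W + t·(E−W) with t = 7/6, so WH:HE = 7/6:-1/6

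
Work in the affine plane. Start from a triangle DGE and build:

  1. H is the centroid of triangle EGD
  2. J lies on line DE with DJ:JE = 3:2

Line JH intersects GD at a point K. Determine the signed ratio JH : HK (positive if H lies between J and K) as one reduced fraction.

Work in coordinates with D = (0, 0), G = (1, 0), E = (0, 1).
1. H is the centroid of triangle EGD ⇒ H = (1/3, 1/3)
2. J lies on line DE with DJ:JE = 3:2 ⇒ J = (0, 3/5)
line JH meets GD at K = (3/4, 0)
H = J + t·(K−J) with t = 4/9, so JH:HK = 4/9:5/9

JH:HK = 4/5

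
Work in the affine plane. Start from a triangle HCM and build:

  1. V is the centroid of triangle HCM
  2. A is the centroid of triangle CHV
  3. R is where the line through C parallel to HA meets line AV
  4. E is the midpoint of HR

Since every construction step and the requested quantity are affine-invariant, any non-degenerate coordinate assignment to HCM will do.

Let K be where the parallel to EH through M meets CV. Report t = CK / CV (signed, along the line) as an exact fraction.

t = 4

Assign H = (0, 0), C = (1, 0), M = (0, 1) — the answer is frame-independent, so this choice is without loss of generality.
1. V is the centroid of triangle HCM ⇒ V = (1/3, 1/3)
2. A is the centroid of triangle CHV ⇒ A = (4/9, 1/9)
3. R is where the line through C parallel to HA meets line AV ⇒ R = (5/9, -1/9)
4. E is the midpoint of HR ⇒ E = (5/18, -1/18)
through M parallel to EH: direction (-5/18, 1/18); meets CV at K = (-5/3, 4/3)
K = C + t·(V−C) with t = 4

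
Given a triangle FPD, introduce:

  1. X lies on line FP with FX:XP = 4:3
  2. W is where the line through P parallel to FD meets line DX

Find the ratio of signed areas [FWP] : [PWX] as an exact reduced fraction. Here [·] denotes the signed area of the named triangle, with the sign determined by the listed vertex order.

[FWP]:[PWX] = -7/3

Set F = (0, 0), P = (1, 0), D = (0, 1); any affine frame gives the same invariant.
1. X lies on line FP with FX:XP = 4:3 ⇒ X = (4/7, 0)
2. W is where the line through P parallel to FD meets line DX ⇒ W = (1, -3/4)
2·[FWP] = 3/4, 2·[PWX] = -9/28
[FWP]:[PWX] = 3/4:-9/28 = -7/3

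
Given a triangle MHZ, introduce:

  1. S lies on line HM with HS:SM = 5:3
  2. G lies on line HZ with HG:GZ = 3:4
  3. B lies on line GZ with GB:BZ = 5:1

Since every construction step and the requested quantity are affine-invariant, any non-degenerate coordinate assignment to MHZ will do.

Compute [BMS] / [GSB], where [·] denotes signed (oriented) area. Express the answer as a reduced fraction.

[BMS]:[GSB] = -57/50

Assign M = (0, 0), H = (1, 0), Z = (0, 1) — the answer is frame-independent, so this choice is without loss of generality.
1. S lies on line HM with HS:SM = 5:3 ⇒ S = (3/8, 0)
2. G lies on line HZ with HG:GZ = 3:4 ⇒ G = (4/7, 3/7)
3. B lies on line GZ with GB:BZ = 5:1 ⇒ B = (2/21, 19/21)
2·[BMS] = 19/56, 2·[GSB] = -25/84
[BMS]:[GSB] = 19/56:-25/84 = -57/50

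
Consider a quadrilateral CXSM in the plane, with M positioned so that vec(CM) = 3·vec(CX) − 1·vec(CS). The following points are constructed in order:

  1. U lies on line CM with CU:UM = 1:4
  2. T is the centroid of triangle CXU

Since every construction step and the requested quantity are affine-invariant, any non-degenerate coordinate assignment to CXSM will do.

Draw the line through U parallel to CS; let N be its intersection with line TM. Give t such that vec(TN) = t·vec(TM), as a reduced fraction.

Assign C = (0, 0), X = (1, 0), S = (0, 1), M = (3, -1) — the answer is frame-independent, so this choice is without loss of generality.
1. U lies on line CM with CU:UM = 1:4 ⇒ U = (3/5, -1/5)
2. T is the centroid of triangle CXU ⇒ T = (8/15, -1/15)
through U parallel to CS: direction (0, 1); meets TM at N = (3/5, -17/185)
N = T + t·(M−T) with t = 1/37

t = 1/37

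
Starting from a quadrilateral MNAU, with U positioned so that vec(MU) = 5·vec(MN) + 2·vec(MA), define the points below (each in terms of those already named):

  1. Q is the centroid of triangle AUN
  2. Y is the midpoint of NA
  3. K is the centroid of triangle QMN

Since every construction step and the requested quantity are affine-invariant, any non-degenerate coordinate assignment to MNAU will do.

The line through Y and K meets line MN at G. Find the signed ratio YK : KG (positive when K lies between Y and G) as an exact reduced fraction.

YK:KG = 1/2

Work in coordinates with M = (0, 0), N = (1, 0), A = (0, 1), U = (5, 2).
1. Q is the centroid of triangle AUN ⇒ Q = (2, 1)
2. Y is the midpoint of NA ⇒ Y = (1/2, 1/2)
3. K is the centroid of triangle QMN ⇒ K = (1, 1/3)
line YK meets MN at G = (2, 0)
K = Y + t·(G−Y) with t = 1/3, so YK:KG = 1/3:2/3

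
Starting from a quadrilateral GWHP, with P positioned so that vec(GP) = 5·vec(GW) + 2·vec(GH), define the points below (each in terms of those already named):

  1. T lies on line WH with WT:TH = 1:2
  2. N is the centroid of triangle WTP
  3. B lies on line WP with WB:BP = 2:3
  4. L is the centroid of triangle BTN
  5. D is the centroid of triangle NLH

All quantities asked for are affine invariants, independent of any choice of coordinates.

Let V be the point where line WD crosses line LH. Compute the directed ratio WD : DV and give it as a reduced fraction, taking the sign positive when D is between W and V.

WD:DV = -12

Choose coordinates G = (0, 0), W = (1, 0), H = (0, 1), P = (5, 2).
1. T lies on line WH with WT:TH = 1:2 ⇒ T = (2/3, 1/3)
2. N is the centroid of triangle WTP ⇒ N = (20/9, 7/9)
3. B lies on line WP with WB:BP = 2:3 ⇒ B = (13/5, 4/5)
4. L is the centroid of triangle BTN ⇒ L = (247/135, 86/135)
5. D is the centroid of triangle NLH ⇒ D = (547/405, 326/405)
line WD meets LH at V = (3211/2430, 1793/2430)
D = W + t·(V−W) with t = 12/11, so WD:DV = 12/11:-1/11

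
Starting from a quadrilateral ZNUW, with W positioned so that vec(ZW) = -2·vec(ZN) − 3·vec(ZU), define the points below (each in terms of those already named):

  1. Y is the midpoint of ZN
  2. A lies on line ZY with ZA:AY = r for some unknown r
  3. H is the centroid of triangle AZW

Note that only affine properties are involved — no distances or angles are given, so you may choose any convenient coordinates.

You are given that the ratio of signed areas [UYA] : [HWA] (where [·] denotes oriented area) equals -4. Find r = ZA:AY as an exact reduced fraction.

r = 1/4

Assign Z = (0, 0), N = (1, 0), U = (0, 1), W = (-2, -3) — the answer is frame-independent, so this choice is without loss of generality.
1. Y is the midpoint of ZN ⇒ Y = (1/2, 0)
2. With ZA:AY = r, write λ = r/(r+1) so A = Z + λ·(Y−Z); A is affine-linear in λ
3. H is the centroid of triangle AZW ⇒ H is an affine combination of earlier points and hence also affine-linear in λ
Every point depending on A is an affine combination of A and λ-independent points, so each such coordinate is linear in λ; the λ² term in each signed area is a multiple of (Y−Z)×(Y−Z) = 0, so 2·[UYA] and 2·[HWA] are each linear in λ. Evaluating at λ=0 and λ=1:
  2·[UYA] = 1/2·λ − 1/2,   2·[HWA] = 1/2·λ
So [UYA]:[HWA] = (1/2·λ − 1/2) / (1/2·λ). Setting this equal to -4:
  1/2·λ − 1/2 = -4·(1/2·λ)  ⇒  λ = 1/5
Then r = λ/(1−λ) = (1/5)/(4/5) = 1/4. Check: with r = 1/4, A = (1/10, 0) and [UYA]:[HWA] = -4 as required.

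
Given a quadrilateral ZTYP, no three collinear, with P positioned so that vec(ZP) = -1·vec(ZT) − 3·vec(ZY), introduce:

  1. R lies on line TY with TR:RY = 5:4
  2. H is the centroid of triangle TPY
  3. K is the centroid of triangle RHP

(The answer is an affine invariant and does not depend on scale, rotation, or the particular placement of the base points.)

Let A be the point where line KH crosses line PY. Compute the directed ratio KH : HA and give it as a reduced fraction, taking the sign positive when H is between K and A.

Work in coordinates with Z = (0, 0), T = (1, 0), Y = (0, 1), P = (-1, -3).
1. R lies on line TY with TR:RY = 5:4 ⇒ R = (4/9, 5/9)
2. H is the centroid of triangle TPY ⇒ H = (0, -2/3)
3. K is the centroid of triangle RHP ⇒ K = (-5/27, -28/27)
line KH meets PY at A = (-5/6, -7/3)
H = K + t·(A−K) with t = -2/7, so KH:HA = -2/7:9/7

KH:HA = -2/9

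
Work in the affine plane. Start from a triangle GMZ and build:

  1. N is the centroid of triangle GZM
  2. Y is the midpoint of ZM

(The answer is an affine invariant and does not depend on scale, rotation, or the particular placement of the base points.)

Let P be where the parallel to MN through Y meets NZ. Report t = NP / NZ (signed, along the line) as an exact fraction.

Choose coordinates G = (0, 0), M = (1, 0), Z = (0, 1).
1. N is the centroid of triangle GZM ⇒ N = (1/3, 1/3)
2. Y is the midpoint of ZM ⇒ Y = (1/2, 1/2)
through Y parallel to MN: direction (-2/3, 1/3); meets NZ at P = (1/6, 2/3)
P = N + t·(Z−N) with t = 1/2

t = 1/2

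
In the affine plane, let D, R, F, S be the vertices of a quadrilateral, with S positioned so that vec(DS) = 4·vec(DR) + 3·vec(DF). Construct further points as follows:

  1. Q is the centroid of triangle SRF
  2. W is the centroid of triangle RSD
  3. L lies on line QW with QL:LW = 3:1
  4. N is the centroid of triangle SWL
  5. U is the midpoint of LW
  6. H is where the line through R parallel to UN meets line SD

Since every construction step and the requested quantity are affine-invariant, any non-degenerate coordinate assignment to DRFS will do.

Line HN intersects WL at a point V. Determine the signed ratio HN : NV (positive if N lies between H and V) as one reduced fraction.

HN:NV = 313/35

Work in coordinates with D = (0, 0), R = (1, 0), F = (0, 1), S = (4, 3).
1. Q is the centroid of triangle SRF ⇒ Q = (5/3, 4/3)
2. W is the centroid of triangle RSD ⇒ W = (5/3, 1)
3. L lies on line QW with QL:LW = 3:1 ⇒ L = (5/3, 13/12)
4. N is the centroid of triangle SWL ⇒ N = (22/9, 61/36)
5. U is the midpoint of LW ⇒ U = (5/3, 25/24)
6. H is where the line through R parallel to UN meets line SD ⇒ H = (47/5, 141/20)
line HN meets WL at V = (5/3, 4115/3756)
N = H + t·(V−H) with t = 313/348, so HN:NV = 313/348:35/348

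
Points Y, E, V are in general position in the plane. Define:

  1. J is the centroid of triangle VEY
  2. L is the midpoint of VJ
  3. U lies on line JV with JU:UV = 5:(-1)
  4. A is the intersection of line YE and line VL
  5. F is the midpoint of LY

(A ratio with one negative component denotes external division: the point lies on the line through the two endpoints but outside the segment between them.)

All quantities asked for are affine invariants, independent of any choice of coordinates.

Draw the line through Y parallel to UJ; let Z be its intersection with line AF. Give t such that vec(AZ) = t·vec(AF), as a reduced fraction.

Set Y = (0, 0), E = (1, 0), V = (0, 1); any affine frame gives the same invariant.
1. J is the centroid of triangle VEY ⇒ J = (1/3, 1/3)
2. L is the midpoint of VJ ⇒ L = (1/6, 2/3)
3. U lies on line JV with JU:UV = 5:(-1) ⇒ U = (-1/12, 7/6)
4. A is the intersection of line YE and line VL ⇒ A = (1/2, 0)
5. F is the midpoint of LY ⇒ F = (1/12, 1/3)
through Y parallel to UJ: direction (5/12, -5/6); meets AF at Z = (-1/3, 2/3)
Z = A + t·(F−A) with t = 2

t = 2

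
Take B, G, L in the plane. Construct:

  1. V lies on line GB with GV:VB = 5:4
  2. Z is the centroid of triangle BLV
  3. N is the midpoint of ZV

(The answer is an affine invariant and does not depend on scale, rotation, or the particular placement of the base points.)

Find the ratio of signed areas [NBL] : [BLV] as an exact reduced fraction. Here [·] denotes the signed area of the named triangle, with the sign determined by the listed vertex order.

Choose coordinates B = (0, 0), G = (1, 0), L = (0, 1).
1. V lies on line GB with GV:VB = 5:4 ⇒ V = (4/9, 0)
2. Z is the centroid of triangle BLV ⇒ Z = (4/27, 1/3)
3. N is the midpoint of ZV ⇒ N = (8/27, 1/6)
2·[NBL] = -8/27, 2·[BLV] = -4/9
[NBL]:[BLV] = -8/27:-4/9 = 2/3

[NBL]:[BLV] = 2/3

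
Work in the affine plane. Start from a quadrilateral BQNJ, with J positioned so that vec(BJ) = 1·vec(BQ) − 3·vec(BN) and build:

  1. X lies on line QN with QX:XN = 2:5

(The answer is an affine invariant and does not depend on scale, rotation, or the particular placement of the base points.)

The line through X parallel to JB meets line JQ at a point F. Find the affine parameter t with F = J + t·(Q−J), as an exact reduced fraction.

t = 17/21

Choose coordinates B = (0, 0), Q = (1, 0), N = (0, 1), J = (1, -3).
1. X lies on line QN with QX:XN = 2:5 ⇒ X = (5/7, 2/7)
through X parallel to JB: direction (-1, 3); meets JQ at F = (1, -4/7)
F = J + t·(Q−J) with t = 17/21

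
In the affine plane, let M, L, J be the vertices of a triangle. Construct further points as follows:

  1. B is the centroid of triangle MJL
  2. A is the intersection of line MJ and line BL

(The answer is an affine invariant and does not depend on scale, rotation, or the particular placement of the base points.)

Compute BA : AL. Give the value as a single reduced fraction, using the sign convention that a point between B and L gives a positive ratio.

BA:AL = -1/3

Choose coordinates M = (0, 0), L = (1, 0), J = (0, 1).
1. B is the centroid of triangle MJL ⇒ B = (1/3, 1/3)
2. A is the intersection of line MJ and line BL ⇒ A = (0, 1/2)
A = B + t·(L−B) with t = -1/2, so BA:AL = t:(1−t) = -1/2:3/2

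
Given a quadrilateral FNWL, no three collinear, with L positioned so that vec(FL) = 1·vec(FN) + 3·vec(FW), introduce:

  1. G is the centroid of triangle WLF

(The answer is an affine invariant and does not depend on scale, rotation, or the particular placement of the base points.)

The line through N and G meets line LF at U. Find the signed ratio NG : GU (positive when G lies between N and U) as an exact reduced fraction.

Assign F = (0, 0), N = (1, 0), W = (0, 1), L = (1, 3) — the answer is frame-independent, so this choice is without loss of generality.
1. G is the centroid of triangle WLF ⇒ G = (1/3, 4/3)
line NG meets LF at U = (2/5, 6/5)
G = N + t·(U−N) with t = 10/9, so NG:GU = 10/9:-1/9

NG:GU = -10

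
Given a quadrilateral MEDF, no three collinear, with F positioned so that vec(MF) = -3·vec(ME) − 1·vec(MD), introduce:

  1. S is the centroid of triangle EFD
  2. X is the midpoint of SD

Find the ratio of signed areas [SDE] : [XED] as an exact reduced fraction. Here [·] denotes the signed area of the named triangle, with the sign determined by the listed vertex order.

Set M = (0, 0), E = (1, 0), D = (0, 1), F = (-3, -1); any affine frame gives the same invariant.
1. S is the centroid of triangle EFD ⇒ S = (-2/3, 0)
2. X is the midpoint of SD ⇒ X = (-1/3, 1/2)
2·[SDE] = -5/3, 2·[XED] = 5/6
[SDE]:[XED] = -5/3:5/6 = -2

[SDE]:[XED] = -2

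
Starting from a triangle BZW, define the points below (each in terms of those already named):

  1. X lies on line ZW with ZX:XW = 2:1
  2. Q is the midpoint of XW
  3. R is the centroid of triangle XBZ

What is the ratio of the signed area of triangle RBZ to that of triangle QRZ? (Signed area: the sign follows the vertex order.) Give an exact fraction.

Assign B = (0, 0), Z = (1, 0), W = (0, 1) — the answer is frame-independent, so this choice is without loss of generality.
1. X lies on line ZW with ZX:XW = 2:1 ⇒ X = (1/3, 2/3)
2. Q is the midpoint of XW ⇒ Q = (1/6, 5/6)
3. R is the centroid of triangle XBZ ⇒ R = (4/9, 2/9)
2·[RBZ] = 2/9, 2·[QRZ] = 5/18
[RBZ]:[QRZ] = 2/9:5/18 = 4/5

[RBZ]:[QRZ] = 4/5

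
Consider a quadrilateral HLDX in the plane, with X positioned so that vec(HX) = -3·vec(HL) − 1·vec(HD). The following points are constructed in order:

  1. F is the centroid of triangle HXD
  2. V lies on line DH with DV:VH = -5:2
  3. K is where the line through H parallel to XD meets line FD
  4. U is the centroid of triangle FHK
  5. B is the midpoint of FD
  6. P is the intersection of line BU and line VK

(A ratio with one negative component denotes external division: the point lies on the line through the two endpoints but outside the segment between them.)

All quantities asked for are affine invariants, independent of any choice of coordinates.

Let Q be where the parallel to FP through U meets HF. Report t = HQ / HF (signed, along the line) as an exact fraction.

Work in coordinates with H = (0, 0), L = (1, 0), D = (0, 1), X = (-3, -1).
1. F is the centroid of triangle HXD ⇒ F = (-1, 0)
2. V lies on line DH with DV:VH = -5:2 ⇒ V = (0, -2/3)
3. K is where the line through H parallel to XD meets line FD ⇒ K = (-3, -2)
4. U is the centroid of triangle FHK ⇒ U = (-4/3, -2/3)
5. B is the midpoint of FD ⇒ B = (-1/2, 1/2)
6. P is the intersection of line BU and line VK ⇒ P = (-84/43, -66/43)
through U parallel to FP: direction (-41/43, -66/43); meets HF at Q = (-91/99, 0)
Q = H + t·(F−H) with t = 91/99

t = 91/99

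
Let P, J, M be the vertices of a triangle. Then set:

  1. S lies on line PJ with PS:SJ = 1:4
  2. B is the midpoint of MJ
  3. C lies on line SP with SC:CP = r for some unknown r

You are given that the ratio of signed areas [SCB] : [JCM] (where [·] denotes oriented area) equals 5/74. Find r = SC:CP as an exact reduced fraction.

Work in coordinates with P = (0, 0), J = (1, 0), M = (0, 1).
1. S lies on line PJ with PS:SJ = 1:4 ⇒ S = (1/5, 0)
2. B is the midpoint of MJ ⇒ B = (1/2, 1/2)
3. With SC:CP = r, write λ = r/(r+1) so C = S + λ·(P−S); C is affine-linear in λ
Every point depending on C is an affine combination of C and λ-independent points, so each such coordinate is linear in λ; the λ² term in each signed area is a multiple of (P−S)×(P−S) = 0, so 2·[SCB] and 2·[JCM] are each linear in λ. Evaluating at λ=0 and λ=1:
  2·[SCB] = -1/10·λ,   2·[JCM] = -1/5·λ − 4/5
So [SCB]:[JCM] = (-1/10·λ) / (-1/5·λ − 4/5). Setting this equal to 5/74:
  -1/10·λ = 5/74·(-1/5·λ − 4/5)  ⇒  λ = 5/8
Then r = λ/(1−λ) = (5/8)/(3/8) = 5/3. Check: with r = 5/3, C = (3/40, 0) and [SCB]:[JCM] = 5/74 as required.

r = 5/3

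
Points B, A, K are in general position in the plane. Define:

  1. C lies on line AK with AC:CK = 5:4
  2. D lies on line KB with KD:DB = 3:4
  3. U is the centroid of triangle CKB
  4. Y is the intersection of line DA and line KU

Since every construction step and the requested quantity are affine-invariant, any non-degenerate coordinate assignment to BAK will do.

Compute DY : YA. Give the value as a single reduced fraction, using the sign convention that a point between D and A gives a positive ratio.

Assign B = (0, 0), A = (1, 0), K = (0, 1) — the answer is frame-independent, so this choice is without loss of generality.
1. C lies on line AK with AC:CK = 5:4 ⇒ C = (4/9, 5/9)
2. D lies on line KB with KD:DB = 3:4 ⇒ D = (0, 4/7)
3. U is the centroid of triangle CKB ⇒ U = (4/27, 14/27)
4. Y is the intersection of line DA and line KU ⇒ Y = (4/25, 12/25)
Y = D + t·(A−D) with t = 4/25, so DY:YA = t:(1−t) = 4/25:21/25

DY:YA = 4/21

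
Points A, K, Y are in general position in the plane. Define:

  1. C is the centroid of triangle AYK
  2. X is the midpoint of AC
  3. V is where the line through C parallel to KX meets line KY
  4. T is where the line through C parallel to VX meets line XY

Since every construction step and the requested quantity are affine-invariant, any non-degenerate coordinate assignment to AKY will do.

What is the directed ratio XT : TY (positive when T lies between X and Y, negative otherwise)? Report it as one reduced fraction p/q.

XT:TY = 1/5

Work in coordinates with A = (0, 0), K = (1, 0), Y = (0, 1).
1. C is the centroid of triangle AYK ⇒ C = (1/3, 1/3)
2. X is the midpoint of AC ⇒ X = (1/6, 1/6)
3. V is where the line through C parallel to KX meets line KY ⇒ V = (3/4, 1/4)
4. T is where the line through C parallel to VX meets line XY ⇒ T = (5/36, 11/36)
T = X + t·(Y−X) with t = 1/6, so XT:TY = t:(1−t) = 1/6:5/6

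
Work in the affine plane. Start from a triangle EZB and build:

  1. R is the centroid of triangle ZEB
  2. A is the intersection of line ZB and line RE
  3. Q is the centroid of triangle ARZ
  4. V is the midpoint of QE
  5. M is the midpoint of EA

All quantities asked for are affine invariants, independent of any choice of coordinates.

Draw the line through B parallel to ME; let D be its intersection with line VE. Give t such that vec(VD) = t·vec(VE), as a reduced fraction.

Assign E = (0, 0), Z = (1, 0), B = (0, 1) — the answer is frame-independent, so this choice is without loss of generality.
1. R is the centroid of triangle ZEB ⇒ R = (1/3, 1/3)
2. A is the intersection of line ZB and line RE ⇒ A = (1/2, 1/2)
3. Q is the centroid of triangle ARZ ⇒ Q = (11/18, 5/18)
4. V is the midpoint of QE ⇒ V = (11/36, 5/36)
5. M is the midpoint of EA ⇒ M = (1/4, 1/4)
through B parallel to ME: direction (-1/4, -1/4); meets VE at D = (-11/6, -5/6)
D = V + t·(E−V) with t = 7

t = 7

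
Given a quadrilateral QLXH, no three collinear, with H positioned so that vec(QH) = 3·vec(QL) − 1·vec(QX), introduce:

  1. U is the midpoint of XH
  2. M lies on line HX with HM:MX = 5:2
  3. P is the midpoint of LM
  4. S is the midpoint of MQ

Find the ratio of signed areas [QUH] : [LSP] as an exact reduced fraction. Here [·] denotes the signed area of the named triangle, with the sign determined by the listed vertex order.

[QUH]:[LSP] = 14

Work in coordinates with Q = (0, 0), L = (1, 0), X = (0, 1), H = (3, -1).
1. U is the midpoint of XH ⇒ U = (3/2, 0)
2. M lies on line HX with HM:MX = 5:2 ⇒ M = (6/7, 3/7)
3. P is the midpoint of LM ⇒ P = (13/14, 3/14)
4. S is the midpoint of MQ ⇒ S = (3/7, 3/14)
2·[QUH] = -3/2, 2·[LSP] = -3/28
[QUH]:[LSP] = -3/2:-3/28 = 14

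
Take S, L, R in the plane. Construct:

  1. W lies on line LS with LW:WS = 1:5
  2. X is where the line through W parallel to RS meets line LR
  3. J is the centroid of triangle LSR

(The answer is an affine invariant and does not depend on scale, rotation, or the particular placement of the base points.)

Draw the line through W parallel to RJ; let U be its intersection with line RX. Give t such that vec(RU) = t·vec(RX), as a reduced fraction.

Set S = (0, 0), L = (1, 0), R = (0, 1); any affine frame gives the same invariant.
1. W lies on line LS with LW:WS = 1:5 ⇒ W = (5/6, 0)
2. X is where the line through W parallel to RS meets line LR ⇒ X = (5/6, 1/6)
3. J is the centroid of triangle LSR ⇒ J = (1/3, 1/3)
through W parallel to RJ: direction (1/3, -2/3); meets RX at U = (2/3, 1/3)
U = R + t·(X−R) with t = 4/5

t = 4/5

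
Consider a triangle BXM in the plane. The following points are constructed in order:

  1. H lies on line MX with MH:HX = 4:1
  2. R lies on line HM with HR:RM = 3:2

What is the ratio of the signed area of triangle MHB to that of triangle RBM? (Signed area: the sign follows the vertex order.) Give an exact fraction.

Assign B = (0, 0), X = (1, 0), M = (0, 1) — the answer is frame-independent, so this choice is without loss of generality.
1. H lies on line MX with MH:HX = 4:1 ⇒ H = (4/5, 1/5)
2. R lies on line HM with HR:RM = 3:2 ⇒ R = (8/25, 17/25)
2·[MHB] = -4/5, 2·[RBM] = -8/25
[MHB]:[RBM] = -4/5:-8/25 = 5/2

[MHB]:[RBM] = 5/2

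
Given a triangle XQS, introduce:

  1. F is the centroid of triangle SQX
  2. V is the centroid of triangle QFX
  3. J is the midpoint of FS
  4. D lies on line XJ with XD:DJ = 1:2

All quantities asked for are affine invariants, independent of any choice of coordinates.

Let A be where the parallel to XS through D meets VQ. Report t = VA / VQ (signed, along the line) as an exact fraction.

Set X = (0, 0), Q = (1, 0), S = (0, 1); any affine frame gives the same invariant.
1. F is the centroid of triangle SQX ⇒ F = (1/3, 1/3)
2. V is the centroid of triangle QFX ⇒ V = (4/9, 1/9)
3. J is the midpoint of FS ⇒ J = (1/6, 2/3)
4. D lies on line XJ with XD:DJ = 1:2 ⇒ D = (1/18, 2/9)
through D parallel to XS: direction (0, 1); meets VQ at A = (1/18, 17/90)
A = V + t·(Q−V) with t = -7/10

t = -7/10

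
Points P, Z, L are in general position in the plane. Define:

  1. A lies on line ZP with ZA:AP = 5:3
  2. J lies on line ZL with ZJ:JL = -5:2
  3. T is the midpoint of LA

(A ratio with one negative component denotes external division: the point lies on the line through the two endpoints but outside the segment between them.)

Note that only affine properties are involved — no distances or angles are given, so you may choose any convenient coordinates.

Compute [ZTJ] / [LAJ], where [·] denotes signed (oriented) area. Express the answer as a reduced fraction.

[ZTJ]:[LAJ] = 5/4

Work in coordinates with P = (0, 0), Z = (1, 0), L = (0, 1).
1. A lies on line ZP with ZA:AP = 5:3 ⇒ A = (3/8, 0)
2. J lies on line ZL with ZJ:JL = -5:2 ⇒ J = (-2/3, 5/3)
3. T is the midpoint of LA ⇒ T = (3/16, 1/2)
2·[ZTJ] = -25/48, 2·[LAJ] = -5/12
[ZTJ]:[LAJ] = -25/48:-5/12 = 5/4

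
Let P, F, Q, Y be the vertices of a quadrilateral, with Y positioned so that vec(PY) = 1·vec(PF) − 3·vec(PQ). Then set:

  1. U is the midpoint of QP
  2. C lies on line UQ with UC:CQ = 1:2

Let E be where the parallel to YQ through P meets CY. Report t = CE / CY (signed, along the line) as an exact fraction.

t = -2

Set P = (0, 0), F = (1, 0), Q = (0, 1), Y = (1, -3); any affine frame gives the same invariant.
1. U is the midpoint of QP ⇒ U = (0, 1/2)
2. C lies on line UQ with UC:CQ = 1:2 ⇒ C = (0, 2/3)
through P parallel to YQ: direction (-1, 4); meets CY at E = (-2, 8)
E = C + t·(Y−C) with t = -2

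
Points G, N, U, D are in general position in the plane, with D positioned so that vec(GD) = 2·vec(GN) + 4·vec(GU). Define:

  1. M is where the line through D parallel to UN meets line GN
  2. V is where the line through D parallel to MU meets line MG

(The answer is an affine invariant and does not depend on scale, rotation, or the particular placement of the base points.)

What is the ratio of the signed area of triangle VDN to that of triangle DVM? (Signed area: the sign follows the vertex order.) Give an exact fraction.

[VDN]:[DVM] = -5/4

Choose coordinates G = (0, 0), N = (1, 0), U = (0, 1), D = (2, 4).
1. M is where the line through D parallel to UN meets line GN ⇒ M = (6, 0)
2. V is where the line through D parallel to MU meets line MG ⇒ V = (26, 0)
2·[VDN] = 100, 2·[DVM] = -80
[VDN]:[DVM] = 100:-80 = -5/4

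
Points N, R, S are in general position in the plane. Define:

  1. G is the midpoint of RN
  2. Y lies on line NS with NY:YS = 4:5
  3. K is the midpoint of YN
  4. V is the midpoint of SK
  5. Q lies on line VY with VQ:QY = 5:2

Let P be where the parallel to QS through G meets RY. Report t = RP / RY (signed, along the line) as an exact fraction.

Assign N = (0, 0), R = (1, 0), S = (0, 1) — the answer is frame-independent, so this choice is without loss of generality.
1. G is the midpoint of RN ⇒ G = (1/2, 0)
2. Y lies on line NS with NY:YS = 4:5 ⇒ Y = (0, 4/9)
3. K is the midpoint of YN ⇒ K = (0, 2/9)
4. V is the midpoint of SK ⇒ V = (0, 11/18)
5. Q lies on line VY with VQ:QY = 5:2 ⇒ Q = (0, 31/63)
through G parallel to QS: direction (0, 32/63); meets RY at P = (1/2, 2/9)
P = R + t·(Y−R) with t = 1/2

t = 1/2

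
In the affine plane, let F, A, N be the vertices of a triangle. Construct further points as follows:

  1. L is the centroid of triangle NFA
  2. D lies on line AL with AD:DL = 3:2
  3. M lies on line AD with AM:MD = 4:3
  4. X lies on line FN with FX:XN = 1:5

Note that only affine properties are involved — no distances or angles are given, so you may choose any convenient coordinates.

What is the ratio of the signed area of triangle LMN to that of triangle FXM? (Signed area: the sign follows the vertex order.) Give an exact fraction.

Assign F = (0, 0), A = (1, 0), N = (0, 1) — the answer is frame-independent, so this choice is without loss of generality.
1. L is the centroid of triangle NFA ⇒ L = (1/3, 1/3)
2. D lies on line AL with AD:DL = 3:2 ⇒ D = (3/5, 1/5)
3. M lies on line AD with AM:MD = 4:3 ⇒ M = (27/35, 4/35)
4. X lies on line FN with FX:XN = 1:5 ⇒ X = (0, 1/6)
2·[LMN] = 23/105, 2·[FXM] = -9/70
[LMN]:[FXM] = 23/105:-9/70 = -46/27

[LMN]:[FXM] = -46/27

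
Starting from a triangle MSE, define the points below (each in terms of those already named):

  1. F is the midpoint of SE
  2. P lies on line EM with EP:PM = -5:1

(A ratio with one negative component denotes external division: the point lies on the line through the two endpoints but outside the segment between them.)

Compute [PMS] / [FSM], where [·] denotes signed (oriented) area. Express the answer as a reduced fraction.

Set M = (0, 0), S = (1, 0), E = (0, 1); any affine frame gives the same invariant.
1. F is the midpoint of SE ⇒ F = (1/2, 1/2)
2. P lies on line EM with EP:PM = -5:1 ⇒ P = (0, -1/4)
2·[PMS] = -1/4, 2·[FSM] = -1/2
[PMS]:[FSM] = -1/4:-1/2 = 1/2

[PMS]:[FSM] = 1/2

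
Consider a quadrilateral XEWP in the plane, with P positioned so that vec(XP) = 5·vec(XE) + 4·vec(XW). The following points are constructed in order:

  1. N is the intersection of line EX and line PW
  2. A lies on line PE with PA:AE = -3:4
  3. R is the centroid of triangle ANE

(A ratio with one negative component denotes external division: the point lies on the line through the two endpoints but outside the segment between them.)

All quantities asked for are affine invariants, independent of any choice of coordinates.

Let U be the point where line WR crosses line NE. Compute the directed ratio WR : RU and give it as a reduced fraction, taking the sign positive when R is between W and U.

WR:RU = -13/16

Choose coordinates X = (0, 0), E = (1, 0), W = (0, 1), P = (5, 4).
1. N is the intersection of line EX and line PW ⇒ N = (-5/3, 0)
2. A lies on line PE with PA:AE = -3:4 ⇒ A = (17, 16)
3. R is the centroid of triangle ANE ⇒ R = (49/9, 16/3)
line WR meets NE at U = (-49/39, 0)
R = W + t·(U−W) with t = -13/3, so WR:RU = -13/3:16/3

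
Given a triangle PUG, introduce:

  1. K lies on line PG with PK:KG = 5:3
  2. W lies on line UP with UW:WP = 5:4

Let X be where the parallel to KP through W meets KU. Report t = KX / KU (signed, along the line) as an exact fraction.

Choose coordinates P = (0, 0), U = (1, 0), G = (0, 1).
1. K lies on line PG with PK:KG = 5:3 ⇒ K = (0, 5/8)
2. W lies on line UP with UW:WP = 5:4 ⇒ W = (4/9, 0)
through W parallel to KP: direction (0, -5/8); meets KU at X = (4/9, 25/72)
X = K + t·(U−K) with t = 4/9

t = 4/9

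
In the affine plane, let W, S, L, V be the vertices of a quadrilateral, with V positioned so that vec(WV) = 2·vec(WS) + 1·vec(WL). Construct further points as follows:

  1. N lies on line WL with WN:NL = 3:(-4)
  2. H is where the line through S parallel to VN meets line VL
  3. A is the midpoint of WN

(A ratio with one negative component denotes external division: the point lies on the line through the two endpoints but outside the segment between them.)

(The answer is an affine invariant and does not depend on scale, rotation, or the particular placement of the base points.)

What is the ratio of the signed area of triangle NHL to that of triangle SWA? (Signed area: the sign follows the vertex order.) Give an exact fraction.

[NHL]:[SWA] = 4

Choose coordinates W = (0, 0), S = (1, 0), L = (0, 1), V = (2, 1).
1. N lies on line WL with WN:NL = 3:(-4) ⇒ N = (0, -3)
2. H is where the line through S parallel to VN meets line VL ⇒ H = (3/2, 1)
3. A is the midpoint of WN ⇒ A = (0, -3/2)
2·[NHL] = 6, 2·[SWA] = 3/2
[NHL]:[SWA] = 6:3/2 = 4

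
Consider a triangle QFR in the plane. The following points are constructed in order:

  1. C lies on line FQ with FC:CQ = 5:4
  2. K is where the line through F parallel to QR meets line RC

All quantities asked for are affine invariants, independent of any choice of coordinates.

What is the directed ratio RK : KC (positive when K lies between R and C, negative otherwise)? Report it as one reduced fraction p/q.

RK:KC = -9/5

Assign Q = (0, 0), F = (1, 0), R = (0, 1) — the answer is frame-independent, so this choice is without loss of generality.
1. C lies on line FQ with FC:CQ = 5:4 ⇒ C = (4/9, 0)
2. K is where the line through F parallel to QR meets line RC ⇒ K = (1, -5/4)
K = R + t·(C−R) with t = 9/4, so RK:KC = t:(1−t) = 9/4:-5/4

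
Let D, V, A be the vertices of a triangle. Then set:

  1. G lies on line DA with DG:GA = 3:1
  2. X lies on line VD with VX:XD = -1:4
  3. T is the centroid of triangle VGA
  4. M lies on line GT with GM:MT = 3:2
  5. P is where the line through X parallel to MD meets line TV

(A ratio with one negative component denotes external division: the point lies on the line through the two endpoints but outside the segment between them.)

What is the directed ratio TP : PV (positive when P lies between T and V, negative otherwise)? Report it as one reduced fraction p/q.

TP:PV = -46/13

Assign D = (0, 0), V = (1, 0), A = (0, 1) — the answer is frame-independent, so this choice is without loss of generality.
1. G lies on line DA with DG:GA = 3:1 ⇒ G = (0, 3/4)
2. X lies on line VD with VX:XD = -1:4 ⇒ X = (4/3, 0)
3. T is the centroid of triangle VGA ⇒ T = (1/3, 7/12)
4. M lies on line GT with GM:MT = 3:2 ⇒ M = (1/5, 13/20)
5. P is where the line through X parallel to MD meets line TV ⇒ P = (125/99, -91/396)
P = T + t·(V−T) with t = 46/33, so TP:PV = t:(1−t) = 46/33:-13/33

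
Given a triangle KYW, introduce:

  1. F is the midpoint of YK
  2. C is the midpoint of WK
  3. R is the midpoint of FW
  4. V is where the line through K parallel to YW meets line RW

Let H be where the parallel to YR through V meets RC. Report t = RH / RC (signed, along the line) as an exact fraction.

t = 6

Set K = (0, 0), Y = (1, 0), W = (0, 1); any affine frame gives the same invariant.
1. F is the midpoint of YK ⇒ F = (1/2, 0)
2. C is the midpoint of WK ⇒ C = (0, 1/2)
3. R is the midpoint of FW ⇒ R = (1/4, 1/2)
4. V is where the line through K parallel to YW meets line RW ⇒ V = (1, -1)
through V parallel to YR: direction (-3/4, 1/2); meets RC at H = (-5/4, 1/2)
H = R + t·(C−R) with t = 6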